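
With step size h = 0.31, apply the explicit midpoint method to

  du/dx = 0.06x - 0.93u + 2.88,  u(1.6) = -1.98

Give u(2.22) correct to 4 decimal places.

0.2709

Midpoint: k1 = f(x_n, u_n); k2 = f(x_n + h/2, u_n + (h/2)·k1); u_{n+1} = u_n + h·k2.
x=1.600000, u=-1.980000:
  k1 = f(1.600000, -1.980000) = 4.817400
  k2 = f(1.755000, -1.233303) = 4.132272
  u ← -1.980000 + 0.31·4.132272 = -0.698996
x=1.910000, u=-0.698996:
  k1 = f(1.910000, -0.698996) = 3.644666
  k2 = f(2.065000, -0.134073) = 3.128587
  u ← -0.698996 + 0.31·3.128587 = 0.270866
u(2.22) ≈ 0.2709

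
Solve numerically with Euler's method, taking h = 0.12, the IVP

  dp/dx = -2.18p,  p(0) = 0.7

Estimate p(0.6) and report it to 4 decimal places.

0.1537

Euler: p_{n+1} = p_n + h·f(x_n, p_n).
x=0.000000, p=0.700000: f=-1.526000 → p ← 0.700000 + 0.12·(-1.526000) = 0.516880
x=0.120000, p=0.516880: f=-1.126798 → p ← 0.516880 + 0.12·(-1.126798) = 0.381664
x=0.240000, p=0.381664: f=-0.832028 → p ← 0.381664 + 0.12·(-0.832028) = 0.281821
x=0.360000, p=0.281821: f=-0.614369 → p ← 0.281821 + 0.12·(-0.614369) = 0.208097
x=0.480000, p=0.208097: f=-0.453650 → p ← 0.208097 + 0.12·(-0.453650) = 0.153658
p(0.6) ≈ 0.1537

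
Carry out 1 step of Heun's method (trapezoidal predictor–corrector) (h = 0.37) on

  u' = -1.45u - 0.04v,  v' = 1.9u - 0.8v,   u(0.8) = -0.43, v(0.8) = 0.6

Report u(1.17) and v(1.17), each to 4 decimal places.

-0.2641, 0.2691

Heun on (u,v): k1 = f(x_n, state_n); k2 = f(x_n + h, state_n + h·k1); state_{n+1} = state_n + (h/2)·(k1 + k2).
0.800000: (-0.430000, 0.600000)
  k1 = (0.599500, -1.297000)
  predictor → (-0.208185, 0.120110)
  k2 = (0.297064, -0.491640)
  → (-0.264136, 0.269102)
(u(1.17), v(1.17)) ≈ (-0.2641, 0.2691)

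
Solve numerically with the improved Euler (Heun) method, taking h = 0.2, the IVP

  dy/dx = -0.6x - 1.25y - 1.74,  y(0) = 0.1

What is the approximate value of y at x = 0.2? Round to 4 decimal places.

Heun: k1 = f(x_n, y_n); k2 = f(x_n + h, y_n + h·k1); y_{n+1} = y_n + (h/2)·(k1 + k2).
x=0.000000, y=0.100000:
  k1 = f(0.000000, 0.100000) = -1.865000
  k2 = f(0.200000, -0.273000) = -1.518750
  y ← 0.100000 + (0.2/2)·(-1.865000 + (-1.518750)) = -0.238375
y(0.2) ≈ -0.2384

-0.2384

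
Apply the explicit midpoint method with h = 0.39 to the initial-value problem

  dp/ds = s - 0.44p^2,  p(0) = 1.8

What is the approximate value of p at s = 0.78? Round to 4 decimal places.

Midpoint: k1 = f(s_n, p_n); k2 = f(s_n + h/2, p_n + (h/2)·k1); p_{n+1} = p_n + h·k2.
s=0.000000, p=1.800000:
  k1 = f(0.000000, 1.800000) = -1.425600
  k2 = f(0.195000, 1.522008) = -0.824264
  p ← 1.800000 + 0.39·(-0.824264) = 1.478537
s=0.390000, p=1.478537:
  k1 = f(0.390000, 1.478537) = -0.571872
  k2 = f(0.585000, 1.367022) = -0.237250
  p ← 1.478537 + 0.39·(-0.237250) = 1.386010
p(0.78) ≈ 1.3860

1.3860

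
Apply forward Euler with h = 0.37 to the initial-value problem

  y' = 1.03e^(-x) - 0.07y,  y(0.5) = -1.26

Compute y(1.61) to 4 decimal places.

-0.6795

Euler: y_{n+1} = y_n + h·f(x_n, y_n).
x=0.500000, y=-1.260000: f=0.712927 → y ← -1.260000 + 0.37·0.712927 = -0.996217
x=0.870000, y=-0.996217: f=0.501255 → y ← -0.996217 + 0.37·0.501255 = -0.810753
x=1.240000, y=-0.810753: f=0.354818 → y ← -0.810753 + 0.37·0.354818 = -0.679470
y(1.61) ≈ -0.6795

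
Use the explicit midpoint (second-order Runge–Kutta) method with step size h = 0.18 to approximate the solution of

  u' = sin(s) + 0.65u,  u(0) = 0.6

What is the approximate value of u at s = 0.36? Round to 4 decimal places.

Midpoint: k1 = f(s_n, u_n); k2 = f(s_n + h/2, u_n + (h/2)·k1); u_{n+1} = u_n + h·k2.
s=0.000000, u=0.600000:
  k1 = f(0.000000, 0.600000) = 0.390000
  k2 = f(0.090000, 0.635100) = 0.502694
  u ← 0.600000 + 0.18·0.502694 = 0.690485
s=0.180000, u=0.690485:
  k1 = f(0.180000, 0.690485) = 0.627845
  k2 = f(0.270000, 0.746991) = 0.752275
  u ← 0.690485 + 0.18·0.752275 = 0.825894
u(0.36) ≈ 0.8259

0.8259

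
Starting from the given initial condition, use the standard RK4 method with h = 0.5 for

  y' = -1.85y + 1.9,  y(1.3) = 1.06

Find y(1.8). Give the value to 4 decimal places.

1.0403

RK4: k1 = f(s_n, y_n); k2 = f(s_n + h/2, y_n + (h/2)·k1); k3 = f(s_n + h/2, y_n + (h/2)·k2); k4 = f(s_n + h, y_n + h·k3); y_{n+1} = y_n + (h/6)·(k1 + 2k2 + 2k3 + k4).
s=1.300000, y=1.060000:
  k1 = f(1.300000, 1.060000) = -0.061000
  k2 = f(1.550000, 1.044750) = -0.032788
  k3 = f(1.550000, 1.051803) = -0.045836
  k4 = f(1.800000, 1.037082) = -0.018602
  y ← 1.060000 + (0.5/6)·(k1 + 2k2 + 2k3 + k4) = 1.040263
y(1.8) ≈ 1.0403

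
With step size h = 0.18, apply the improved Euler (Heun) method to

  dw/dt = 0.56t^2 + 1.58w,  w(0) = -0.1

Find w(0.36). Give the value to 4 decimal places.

Heun: k1 = f(t_n, w_n); k2 = f(t_n + h, w_n + h·k1); w_{n+1} = w_n + (h/2)·(k1 + k2).
t=0.000000, w=-0.100000:
  k1 = f(0.000000, -0.100000) = -0.158000
  k2 = f(0.180000, -0.128440) = -0.184791
  w ← -0.100000 + (0.18/2)·(-0.158000 + (-0.184791)) = -0.130851
t=0.180000, w=-0.130851:
  k1 = f(0.180000, -0.130851) = -0.188601
  k2 = f(0.360000, -0.164799) = -0.187807
  w ← -0.130851 + (0.18/2)·(-0.188601 + (-0.187807)) = -0.164728
w(0.36) ≈ -0.1647

-0.1647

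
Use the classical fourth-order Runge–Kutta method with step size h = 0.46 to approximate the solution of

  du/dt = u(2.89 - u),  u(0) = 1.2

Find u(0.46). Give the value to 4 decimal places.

2.1039

RK4: k1 = f(t_n, u_n); k2 = f(t_n + h/2, u_n + (h/2)·k1); k3 = f(t_n + h/2, u_n + (h/2)·k2); k4 = f(t_n + h, u_n + h·k3); u_{n+1} = u_n + (h/6)·(k1 + 2k2 + 2k3 + k4).
t=0.000000, u=1.200000:
  k1 = f(0.000000, 1.200000) = 2.028000
  k2 = f(0.230000, 1.666440) = 2.038989
  k3 = f(0.230000, 1.668968) = 2.037864
  k4 = f(0.460000, 2.137417) = 1.608583
  u ← 1.200000 + (0.46/6)·(k1 + 2k2 + 2k3 + k4) = 2.103922
u(0.46) ≈ 2.1039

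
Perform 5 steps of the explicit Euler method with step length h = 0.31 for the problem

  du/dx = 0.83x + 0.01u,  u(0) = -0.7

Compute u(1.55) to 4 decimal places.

Euler: u_{n+1} = u_n + h·f(x_n, u_n).
x=0.000000, u=-0.700000: f=-0.007000 → u ← -0.700000 + 0.31·(-0.007000) = -0.702170
x=0.310000, u=-0.702170: f=0.250278 → u ← -0.702170 + 0.31·0.250278 = -0.624584
x=0.620000, u=-0.624584: f=0.508354 → u ← -0.624584 + 0.31·0.508354 = -0.466994
x=0.930000, u=-0.466994: f=0.767230 → u ← -0.466994 + 0.31·0.767230 = -0.229153
x=1.240000, u=-0.229153: f=1.026908 → u ← -0.229153 + 0.31·1.026908 = 0.089189
u(1.55) ≈ 0.0892

0.0892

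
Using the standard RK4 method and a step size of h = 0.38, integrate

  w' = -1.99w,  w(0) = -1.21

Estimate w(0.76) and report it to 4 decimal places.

RK4: k1 = f(x_n, w_n); k2 = f(x_n + h/2, w_n + (h/2)·k1); k3 = f(x_n + h/2, w_n + (h/2)·k2); k4 = f(x_n + h, w_n + h·k3); w_{n+1} = w_n + (h/6)·(k1 + 2k2 + 2k3 + k4).
x=0.000000, w=-1.210000:
  k1 = f(0.000000, -1.210000) = 2.407900
  k2 = f(0.190000, -0.752499) = 1.497473
  k3 = f(0.190000, -0.925480) = 1.841705
  k4 = f(0.380000, -0.510152) = 1.015202
  w ← -1.210000 + (0.38/6)·(k1 + 2k2 + 2k3 + k4) = -0.570241
x=0.380000, w=-0.570241:
  k1 = f(0.380000, -0.570241) = 1.134779
  k2 = f(0.570000, -0.354633) = 0.705719
  k3 = f(0.570000, -0.436154) = 0.867947
  k4 = f(0.760000, -0.240421) = 0.478438
  w ← -0.570241 + (0.38/6)·(k1 + 2k2 + 2k3 + k4) = -0.268739
w(0.76) ≈ -0.2687

-0.2687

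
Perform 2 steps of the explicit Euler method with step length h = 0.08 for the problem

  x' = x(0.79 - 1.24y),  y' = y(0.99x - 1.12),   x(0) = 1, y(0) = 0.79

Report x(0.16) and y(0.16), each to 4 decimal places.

0.9707, 0.7727

Euler on (x,y): x_{n+1} = x_n + h·x', y_{n+1} = y_n + h·y'.
0.000000: (1.000000, 0.790000); f=(-0.189600, -0.102700) → (0.984832, 0.781784)
0.080000: (0.984832, 0.781784); f=(-0.176691, -0.113371) → (0.970697, 0.772714)
(x(0.16), y(0.16)) ≈ (0.9707, 0.7727)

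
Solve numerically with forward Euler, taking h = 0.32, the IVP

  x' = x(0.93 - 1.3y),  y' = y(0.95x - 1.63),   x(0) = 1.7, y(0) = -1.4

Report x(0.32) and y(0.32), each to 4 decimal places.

Euler on (x,y): x_{n+1} = x_n + h·x', y_{n+1} = y_n + h·y'.
0.000000: (1.700000, -1.400000); f=(4.675000, 0.021000) → (3.196000, -1.393280)
(x(0.32), y(0.32)) ≈ (3.1960, -1.3933)

3.1960, -1.3933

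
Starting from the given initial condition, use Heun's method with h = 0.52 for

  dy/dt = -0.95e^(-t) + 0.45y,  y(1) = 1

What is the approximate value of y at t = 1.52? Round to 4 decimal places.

1.0952

Heun: k1 = f(t_n, y_n); k2 = f(t_n + h, y_n + h·k1); y_{n+1} = y_n + (h/2)·(k1 + k2).
t=1.000000, y=1.000000:
  k1 = f(1.000000, 1.000000) = 0.100515
  k2 = f(1.520000, 1.052268) = 0.265744
  y ← 1.000000 + (0.52/2)·(0.100515 + 0.265744) = 1.095227
y(1.52) ≈ 1.0952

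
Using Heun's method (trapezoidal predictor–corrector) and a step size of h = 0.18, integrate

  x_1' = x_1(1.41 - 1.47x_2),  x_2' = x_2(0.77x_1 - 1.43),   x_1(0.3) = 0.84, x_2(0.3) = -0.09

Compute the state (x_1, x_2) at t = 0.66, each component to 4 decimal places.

1.4472, -0.0731

Heun on (x_1,x_2): k1 = f(t_n, state_n); k2 = f(t_n + h, state_n + h·k1); state_{n+1} = state_n + (h/2)·(k1 + k2).
0.300000: (0.840000, -0.090000)
  k1 = (1.295532, 0.070488)
  predictor → (1.073196, -0.077312)
  k2 = (1.635174, 0.046669)
  → (1.103763, -0.079456)
0.480000: (1.103763, -0.079456)
  k1 = (1.685226, 0.046093)
  predictor → (1.407104, -0.071159)
  k2 = (2.131206, 0.024659)
  → (1.447242, -0.073088)
(x_1(0.66), x_2(0.66)) ≈ (1.4472, -0.0731)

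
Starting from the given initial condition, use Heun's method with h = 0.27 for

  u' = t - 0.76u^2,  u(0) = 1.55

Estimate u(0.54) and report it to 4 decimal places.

Heun: k1 = f(t_n, u_n); k2 = f(t_n + h, u_n + h·k1); u_{n+1} = u_n + (h/2)·(k1 + k2).
t=0.000000, u=1.550000:
  k1 = f(0.000000, 1.550000) = -1.825900
  k2 = f(0.270000, 1.057007) = -0.579120
  u ← 1.550000 + (0.27/2)·(-1.825900 + (-0.579120)) = 1.225322
t=0.270000, u=1.225322:
  k1 = f(0.270000, 1.225322) = -0.871075
  k2 = f(0.540000, 0.990132) = -0.205075
  u ← 1.225322 + (0.27/2)·(-0.871075 + (-0.205075)) = 1.080042
u(0.54) ≈ 1.0800

1.0800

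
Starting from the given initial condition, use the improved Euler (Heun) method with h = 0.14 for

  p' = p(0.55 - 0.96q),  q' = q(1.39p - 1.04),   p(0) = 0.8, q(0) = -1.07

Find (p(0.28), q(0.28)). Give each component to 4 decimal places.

Heun on (p,q): k1 = f(x_n, state_n); k2 = f(x_n + h, state_n + h·k1); state_{n+1} = state_n + (h/2)·(k1 + k2).
0.000000: (0.800000, -1.070000)
  k1 = (1.261760, -0.077040)
  predictor → (0.976646, -1.080786)
  k2 = (1.550479, -0.343191)
  → (0.996857, -1.099416)
0.140000: (0.996857, -1.099416)
  k1 = (1.600393, -0.379992)
  predictor → (1.220912, -1.152615)
  k2 = (2.022453, -0.757346)
  → (1.250456, -1.179030)
(p(0.28), q(0.28)) ≈ (1.2505, -1.1790)

1.2505, -1.1790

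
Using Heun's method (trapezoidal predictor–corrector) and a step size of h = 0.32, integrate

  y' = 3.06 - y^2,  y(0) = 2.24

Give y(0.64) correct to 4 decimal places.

1.8771

Heun: k1 = f(x_n, y_n); k2 = f(x_n + h, y_n + h·k1); y_{n+1} = y_n + (h/2)·(k1 + k2).
x=0.000000, y=2.240000:
  k1 = f(0.000000, 2.240000) = -1.957600
  k2 = f(0.320000, 1.613568) = 0.456398
  y ← 2.240000 + (0.32/2)·(-1.957600 + 0.456398) = 1.999808
x=0.320000, y=1.999808:
  k1 = f(0.320000, 1.999808) = -0.939231
  k2 = f(0.640000, 1.699254) = 0.172536
  y ← 1.999808 + (0.32/2)·(-0.939231 + 0.172536) = 1.877137
y(0.64) ≈ 1.8771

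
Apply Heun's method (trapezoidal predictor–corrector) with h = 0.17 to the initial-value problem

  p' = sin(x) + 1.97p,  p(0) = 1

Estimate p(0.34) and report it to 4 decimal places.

2.0024

Heun: k1 = f(x_n, p_n); k2 = f(x_n + h, p_n + h·k1); p_{n+1} = p_n + (h/2)·(k1 + k2).
x=0.000000, p=1.000000:
  k1 = f(0.000000, 1.000000) = 1.970000
  k2 = f(0.170000, 1.334900) = 2.798935
  p ← 1.000000 + (0.17/2)·(1.970000 + 2.798935) = 1.405360
x=0.170000, p=1.405360:
  k1 = f(0.170000, 1.405360) = 2.937741
  k2 = f(0.340000, 1.904775) = 4.085895
  p ← 1.405360 + (0.17/2)·(2.937741 + 4.085895) = 2.002368
p(0.34) ≈ 2.0024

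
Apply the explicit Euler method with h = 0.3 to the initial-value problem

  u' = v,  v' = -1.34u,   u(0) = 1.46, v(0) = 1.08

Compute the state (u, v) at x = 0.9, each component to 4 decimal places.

Euler on (u,v): u_{n+1} = u_n + h·u', v_{n+1} = v_n + h·v'.
0.000000: (1.460000, 1.080000); f=(1.080000, -1.956400) → (1.784000, 0.493080)
0.300000: (1.784000, 0.493080); f=(0.493080, -2.390560) → (1.931924, -0.224088)
0.600000: (1.931924, -0.224088); f=(-0.224088, -2.588778) → (1.864698, -1.000721)
(u(0.9), v(0.9)) ≈ (1.8647, -1.0007)

1.8647, -1.0007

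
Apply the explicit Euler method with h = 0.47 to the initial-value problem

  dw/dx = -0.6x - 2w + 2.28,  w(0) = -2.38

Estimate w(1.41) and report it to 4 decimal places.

0.8662

Euler: w_{n+1} = w_n + h·f(x_n, w_n).
x=0.000000, w=-2.380000: f=7.040000 → w ← -2.380000 + 0.47·7.040000 = 0.928800
x=0.470000, w=0.928800: f=0.140400 → w ← 0.928800 + 0.47·0.140400 = 0.994788
x=0.940000, w=0.994788: f=-0.273576 → w ← 0.994788 + 0.47·(-0.273576) = 0.866207
w(1.41) ≈ 0.8662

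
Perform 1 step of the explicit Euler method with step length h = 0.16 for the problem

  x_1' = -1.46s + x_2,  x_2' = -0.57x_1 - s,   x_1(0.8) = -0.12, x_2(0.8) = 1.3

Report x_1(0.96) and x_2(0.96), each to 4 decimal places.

Euler on (x_1,x_2): x_1_{n+1} = x_1_n + h·x_1', x_2_{n+1} = x_2_n + h·x_2'.
0.800000: (-0.120000, 1.300000); f=(0.132000, -0.731600) → (-0.098880, 1.182944)
(x_1(0.96), x_2(0.96)) ≈ (-0.0989, 1.1829)

-0.0989, 1.1829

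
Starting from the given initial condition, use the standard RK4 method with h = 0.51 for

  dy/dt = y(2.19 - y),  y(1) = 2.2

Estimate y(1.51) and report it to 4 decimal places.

RK4: k1 = f(t_n, y_n); k2 = f(t_n + h/2, y_n + (h/2)·k1); k3 = f(t_n + h/2, y_n + (h/2)·k2); k4 = f(t_n + h, y_n + h·k3); y_{n+1} = y_n + (h/6)·(k1 + 2k2 + 2k3 + k4).
t=1.000000, y=2.200000:
  k1 = f(1.000000, 2.200000) = -0.022000
  k2 = f(1.255000, 2.194390) = -0.009633
  k3 = f(1.255000, 2.197543) = -0.016577
  k4 = f(1.510000, 2.191546) = -0.003387
  y ← 2.200000 + (0.51/6)·(k1 + 2k2 + 2k3 + k4) = 2.193386
y(1.51) ≈ 2.1934

2.1934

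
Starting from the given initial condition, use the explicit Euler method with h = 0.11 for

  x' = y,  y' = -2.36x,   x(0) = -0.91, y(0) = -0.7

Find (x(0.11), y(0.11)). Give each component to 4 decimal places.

Euler on (x,y): x_{n+1} = x_n + h·x', y_{n+1} = y_n + h·y'.
0.000000: (-0.910000, -0.700000); f=(-0.700000, 2.147600) → (-0.987000, -0.463764)
(x(0.11), y(0.11)) ≈ (-0.9870, -0.4638)

-0.9870, -0.4638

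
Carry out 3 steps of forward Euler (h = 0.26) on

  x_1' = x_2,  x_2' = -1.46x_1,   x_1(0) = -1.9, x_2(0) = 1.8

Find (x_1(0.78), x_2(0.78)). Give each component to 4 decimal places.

0.0204, 3.3596

Euler on (x_1,x_2): x_1_{n+1} = x_1_n + h·x_1', x_2_{n+1} = x_2_n + h·x_2'.
0.000000: (-1.900000, 1.800000); f=(1.800000, 2.774000) → (-1.432000, 2.521240)
0.260000: (-1.432000, 2.521240); f=(2.521240, 2.090720) → (-0.776478, 3.064827)
0.520000: (-0.776478, 3.064827); f=(3.064827, 1.133657) → (0.020377, 3.359578)
(x_1(0.78), x_2(0.78)) ≈ (0.0204, 3.3596)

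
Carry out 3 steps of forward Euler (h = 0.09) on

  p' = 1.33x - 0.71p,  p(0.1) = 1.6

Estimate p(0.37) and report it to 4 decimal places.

1.3778

Euler: p_{n+1} = p_n + h·f(x_n, p_n).
x=0.100000, p=1.600000: f=-1.003000 → p ← 1.600000 + 0.09·(-1.003000) = 1.509730
x=0.190000, p=1.509730: f=-0.819208 → p ← 1.509730 + 0.09·(-0.819208) = 1.436001
x=0.280000, p=1.436001: f=-0.647161 → p ← 1.436001 + 0.09·(-0.647161) = 1.377757
p(0.37) ≈ 1.3778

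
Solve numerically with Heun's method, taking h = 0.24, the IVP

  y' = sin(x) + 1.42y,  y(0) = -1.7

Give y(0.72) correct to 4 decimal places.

Heun: k1 = f(x_n, y_n); k2 = f(x_n + h, y_n + h·k1); y_{n+1} = y_n + (h/2)·(k1 + k2).
x=0.000000, y=-1.700000:
  k1 = f(0.000000, -1.700000) = -2.414000
  k2 = f(0.240000, -2.279360) = -2.998989
  y ← -1.700000 + (0.24/2)·(-2.414000 + (-2.998989)) = -2.349559
x=0.240000, y=-2.349559:
  k1 = f(0.240000, -2.349559) = -3.098671
  k2 = f(0.480000, -3.093240) = -3.930621
  y ← -2.349559 + (0.24/2)·(-3.098671 + (-3.930621)) = -3.193074
x=0.480000, y=-3.193074:
  k1 = f(0.480000, -3.193074) = -4.072385
  k2 = f(0.720000, -4.170446) = -5.262649
  y ← -3.193074 + (0.24/2)·(-4.072385 + (-5.262649)) = -4.313278
y(0.72) ≈ -4.3133

-4.3133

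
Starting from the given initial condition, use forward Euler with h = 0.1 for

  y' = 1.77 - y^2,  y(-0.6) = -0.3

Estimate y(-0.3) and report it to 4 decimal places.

Euler: y_{n+1} = y_n + h·f(x_n, y_n).
x=-0.600000, y=-0.300000: f=1.680000 → y ← -0.300000 + 0.1·1.680000 = -0.132000
x=-0.500000, y=-0.132000: f=1.752576 → y ← -0.132000 + 0.1·1.752576 = 0.043258
x=-0.400000, y=0.043258: f=1.768129 → y ← 0.043258 + 0.1·1.768129 = 0.220070
y(-0.3) ≈ 0.2201

0.2201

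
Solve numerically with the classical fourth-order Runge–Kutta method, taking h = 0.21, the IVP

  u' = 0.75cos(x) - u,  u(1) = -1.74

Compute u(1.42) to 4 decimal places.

RK4: k1 = f(x_n, u_n); k2 = f(x_n + h/2, u_n + (h/2)·k1); k3 = f(x_n + h/2, u_n + (h/2)·k2); k4 = f(x_n + h, u_n + h·k3); u_{n+1} = u_n + (h/6)·(k1 + 2k2 + 2k3 + k4).
x=1.000000, u=-1.740000:
  k1 = f(1.000000, -1.740000) = 2.145227
  k2 = f(1.105000, -1.514751) = 1.851602
  k3 = f(1.105000, -1.545582) = 1.882433
  k4 = f(1.210000, -1.344689) = 1.609454
  u ← -1.740000 + (0.21/6)·(k1 + 2k2 + 2k3 + k4) = -1.347204
x=1.210000, u=-1.347204:
  k1 = f(1.210000, -1.347204) = 1.611968
  k2 = f(1.315000, -1.177947) = 1.367709
  k3 = f(1.315000, -1.203594) = 1.393356
  k4 = f(1.420000, -1.054599) = 1.167268
  u ← -1.347204 + (0.21/6)·(k1 + 2k2 + 2k3 + k4) = -1.056656
u(1.42) ≈ -1.0567

-1.0567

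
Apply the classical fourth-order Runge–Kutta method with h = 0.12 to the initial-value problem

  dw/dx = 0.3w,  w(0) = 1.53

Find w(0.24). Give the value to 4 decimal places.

RK4: k1 = f(x_n, w_n); k2 = f(x_n + h/2, w_n + (h/2)·k1); k3 = f(x_n + h/2, w_n + (h/2)·k2); k4 = f(x_n + h, w_n + h·k3); w_{n+1} = w_n + (h/6)·(k1 + 2k2 + 2k3 + k4).
x=0.000000, w=1.530000:
  k1 = f(0.000000, 1.530000) = 0.459000
  k2 = f(0.060000, 1.557540) = 0.467262
  k3 = f(0.060000, 1.558036) = 0.467411
  k4 = f(0.120000, 1.586089) = 0.475827
  w ← 1.530000 + (0.12/6)·(k1 + 2k2 + 2k3 + k4) = 1.586083
x=0.120000, w=1.586083:
  k1 = f(0.120000, 1.586083) = 0.475825
  k2 = f(0.180000, 1.614633) = 0.484390
  k3 = f(0.180000, 1.615147) = 0.484544
  k4 = f(0.240000, 1.644229) = 0.493269
  w ← 1.586083 + (0.12/6)·(k1 + 2k2 + 2k3 + k4) = 1.644223
w(0.24) ≈ 1.6442

1.6442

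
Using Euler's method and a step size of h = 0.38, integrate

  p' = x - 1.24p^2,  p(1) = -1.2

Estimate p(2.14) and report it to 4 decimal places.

Euler: p_{n+1} = p_n + h·f(x_n, p_n).
x=1.000000, p=-1.200000: f=-0.785600 → p ← -1.200000 + 0.38·(-0.785600) = -1.498528
x=1.380000, p=-1.498528: f=-1.404527 → p ← -1.498528 + 0.38·(-1.404527) = -2.032248
x=1.760000, p=-2.032248: f=-3.361241 → p ← -2.032248 + 0.38·(-3.361241) = -3.309520
p(2.14) ≈ -3.3095

-3.3095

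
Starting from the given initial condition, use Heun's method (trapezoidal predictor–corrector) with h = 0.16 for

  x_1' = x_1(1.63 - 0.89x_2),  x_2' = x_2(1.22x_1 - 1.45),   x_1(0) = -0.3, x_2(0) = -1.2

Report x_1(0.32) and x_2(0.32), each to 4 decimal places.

-0.6410, -0.6419

Heun on (x_1,x_2): k1 = f(t_n, state_n); k2 = f(t_n + h, state_n + h·k1); state_{n+1} = state_n + (h/2)·(k1 + k2).
0.000000: (-0.300000, -1.200000)
  k1 = (-0.809400, 2.179200)
  predictor → (-0.429504, -0.851328)
  k2 = (-1.025519, 1.680517)
  → (-0.446794, -0.891223)
0.160000: (-0.446794, -0.891223)
  k1 = (-1.082665, 1.778068)
  predictor → (-0.620020, -0.606732)
  k2 = (-1.345438, 1.338708)
  → (-0.641042, -0.641881)
(x_1(0.32), x_2(0.32)) ≈ (-0.6410, -0.6419)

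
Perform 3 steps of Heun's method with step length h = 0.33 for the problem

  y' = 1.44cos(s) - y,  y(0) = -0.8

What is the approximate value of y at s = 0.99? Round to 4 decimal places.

0.3986

Heun: k1 = f(s_n, y_n); k2 = f(s_n + h, y_n + h·k1); y_{n+1} = y_n + (h/2)·(k1 + k2).
s=0.000000, y=-0.800000:
  k1 = f(0.000000, -0.800000) = 2.240000
  k2 = f(0.330000, -0.060800) = 1.423101
  y ← -0.800000 + (0.33/2)·(2.240000 + 1.423101) = -0.195588
s=0.330000, y=-0.195588:
  k1 = f(0.330000, -0.195588) = 1.557889
  k2 = f(0.660000, 0.318515) = 0.819074
  y ← -0.195588 + (0.33/2)·(1.557889 + 0.819074) = 0.196611
s=0.660000, y=0.196611:
  k1 = f(0.660000, 0.196611) = 0.940978
  k2 = f(0.990000, 0.507133) = 0.282980
  y ← 0.196611 + (0.33/2)·(0.940978 + 0.282980) = 0.398564
y(0.99) ≈ 0.3986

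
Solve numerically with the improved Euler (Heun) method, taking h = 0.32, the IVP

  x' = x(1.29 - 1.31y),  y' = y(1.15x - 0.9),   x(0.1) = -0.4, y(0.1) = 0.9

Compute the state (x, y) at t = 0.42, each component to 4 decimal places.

-0.4485, 0.5922

Heun on (x,y): k1 = f(t_n, state_n); k2 = f(t_n + h, state_n + h·k1); state_{n+1} = state_n + (h/2)·(k1 + k2).
0.100000: (-0.400000, 0.900000)
  k1 = (-0.044400, -1.224000)
  predictor → (-0.414208, 0.508320)
  k2 = (-0.258508, -0.699621)
  → (-0.448465, 0.592221)
(x(0.42), y(0.42)) ≈ (-0.4485, 0.5922)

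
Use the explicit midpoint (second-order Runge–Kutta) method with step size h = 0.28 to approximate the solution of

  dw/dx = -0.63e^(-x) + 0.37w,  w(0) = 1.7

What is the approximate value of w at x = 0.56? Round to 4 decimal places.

1.7877

Midpoint: k1 = f(x_n, w_n); k2 = f(x_n + h/2, w_n + (h/2)·k1); w_{n+1} = w_n + h·k2.
x=0.000000, w=1.700000:
  k1 = f(0.000000, 1.700000) = -0.001000
  k2 = f(0.140000, 1.699860) = 0.081253
  w ← 1.700000 + 0.28·0.081253 = 1.722751
x=0.280000, w=1.722751:
  k1 = f(0.280000, 1.722751) = 0.161274
  k2 = f(0.420000, 1.745329) = 0.231832
  w ← 1.722751 + 0.28·0.231832 = 1.787664
w(0.56) ≈ 1.7877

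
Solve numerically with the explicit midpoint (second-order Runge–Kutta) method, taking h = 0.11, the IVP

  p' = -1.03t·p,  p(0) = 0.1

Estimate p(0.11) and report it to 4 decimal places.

0.0994

Midpoint: k1 = f(t_n, p_n); k2 = f(t_n + h/2, p_n + (h/2)·k1); p_{n+1} = p_n + h·k2.
t=0.000000, p=0.100000:
  k1 = f(0.000000, 0.100000) = 0.000000
  k2 = f(0.055000, 0.100000) = -0.005665
  p ← 0.100000 + 0.11·(-0.005665) = 0.099377
p(0.11) ≈ 0.0994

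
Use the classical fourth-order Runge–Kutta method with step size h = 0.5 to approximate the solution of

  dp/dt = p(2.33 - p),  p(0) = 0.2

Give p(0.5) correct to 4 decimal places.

RK4: k1 = f(t_n, p_n); k2 = f(t_n + h/2, p_n + (h/2)·k1); k3 = f(t_n + h/2, p_n + (h/2)·k2); k4 = f(t_n + h, p_n + h·k3); p_{n+1} = p_n + (h/6)·(k1 + 2k2 + 2k3 + k4).
t=0.000000, p=0.200000:
  k1 = f(0.000000, 0.200000) = 0.426000
  k2 = f(0.250000, 0.306500) = 0.620203
  k3 = f(0.250000, 0.355051) = 0.701207
  k4 = f(0.500000, 0.550604) = 0.979742
  p ← 0.200000 + (0.5/6)·(k1 + 2k2 + 2k3 + k4) = 0.537380
p(0.5) ≈ 0.5374

0.5374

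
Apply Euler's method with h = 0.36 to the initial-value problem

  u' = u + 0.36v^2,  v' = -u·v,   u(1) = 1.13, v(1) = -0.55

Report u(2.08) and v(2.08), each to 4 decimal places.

Euler on (u,v): u_{n+1} = u_n + h·u', v_{n+1} = v_n + h·v'.
1.000000: (1.130000, -0.550000); f=(1.238900, 0.621500) → (1.576004, -0.326260)
1.360000: (1.576004, -0.326260); f=(1.614324, 0.514187) → (2.157161, -0.141153)
1.720000: (2.157161, -0.141153); f=(2.164333, 0.304489) → (2.936321, -0.031537)
(u(2.08), v(2.08)) ≈ (2.9363, -0.0315)

2.9363, -0.0315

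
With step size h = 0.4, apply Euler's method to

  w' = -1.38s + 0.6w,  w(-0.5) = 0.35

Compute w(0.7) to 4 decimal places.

0.9945

Euler: w_{n+1} = w_n + h·f(s_n, w_n).
s=-0.500000, w=0.350000: f=0.900000 → w ← 0.350000 + 0.4·0.900000 = 0.710000
s=-0.100000, w=0.710000: f=0.564000 → w ← 0.710000 + 0.4·0.564000 = 0.935600
s=0.300000, w=0.935600: f=0.147360 → w ← 0.935600 + 0.4·0.147360 = 0.994544
w(0.7) ≈ 0.9945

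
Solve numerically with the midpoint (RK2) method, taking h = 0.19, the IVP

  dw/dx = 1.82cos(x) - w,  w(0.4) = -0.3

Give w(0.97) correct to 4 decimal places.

Midpoint: k1 = f(x_n, w_n); k2 = f(x_n + h/2, w_n + (h/2)·k1); w_{n+1} = w_n + h·k2.
x=0.400000, w=-0.300000:
  k1 = f(0.400000, -0.300000) = 1.976331
  k2 = f(0.495000, -0.112249) = 1.713792
  w ← -0.300000 + 0.19·1.713792 = 0.025620
x=0.590000, w=0.025620:
  k1 = f(0.590000, 0.025620) = 1.486692
  k2 = f(0.685000, 0.166856) = 1.242587
  w ← 0.025620 + 0.19·1.242587 = 0.261712
x=0.780000, w=0.261712:
  k1 = f(0.780000, 0.261712) = 1.032151
  k2 = f(0.875000, 0.359766) = 0.806848
  w ← 0.261712 + 0.19·0.806848 = 0.415013
w(0.97) ≈ 0.4150

0.4150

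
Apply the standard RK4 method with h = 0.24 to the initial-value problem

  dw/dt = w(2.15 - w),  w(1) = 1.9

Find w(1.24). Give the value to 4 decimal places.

1.9934

RK4: k1 = f(t_n, w_n); k2 = f(t_n + h/2, w_n + (h/2)·k1); k3 = f(t_n + h/2, w_n + (h/2)·k2); k4 = f(t_n + h, w_n + h·k3); w_{n+1} = w_n + (h/6)·(k1 + 2k2 + 2k3 + k4).
t=1.000000, w=1.900000:
  k1 = f(1.000000, 1.900000) = 0.475000
  k2 = f(1.120000, 1.957000) = 0.377701
  k3 = f(1.120000, 1.945324) = 0.398161
  k4 = f(1.240000, 1.995559) = 0.308197
  w ← 1.900000 + (0.24/6)·(k1 + 2k2 + 2k3 + k4) = 1.993397
w(1.24) ≈ 1.9934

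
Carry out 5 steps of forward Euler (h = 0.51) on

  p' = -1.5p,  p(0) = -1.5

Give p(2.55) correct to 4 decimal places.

Euler: p_{n+1} = p_n + h·f(t_n, p_n).
t=0.000000, p=-1.500000: f=2.250000 → p ← -1.500000 + 0.51·2.250000 = -0.352500
t=0.510000, p=-0.352500: f=0.528750 → p ← -0.352500 + 0.51·0.528750 = -0.082838
t=1.020000, p=-0.082838: f=0.124256 → p ← -0.082838 + 0.51·0.124256 = -0.019467
t=1.530000, p=-0.019467: f=0.029200 → p ← -0.019467 + 0.51·0.029200 = -0.004575
t=2.040000, p=-0.004575: f=0.006862 → p ← -0.004575 + 0.51·0.006862 = -0.001075
p(2.55) ≈ -0.0011

-0.0011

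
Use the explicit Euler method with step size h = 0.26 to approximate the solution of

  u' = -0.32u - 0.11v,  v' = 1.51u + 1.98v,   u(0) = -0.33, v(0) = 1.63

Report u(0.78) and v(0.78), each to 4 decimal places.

Euler on (u,v): u_{n+1} = u_n + h·u', v_{n+1} = v_n + h·v'.
0.000000: (-0.330000, 1.630000); f=(-0.073700, 2.729100) → (-0.349162, 2.339566)
0.260000: (-0.349162, 2.339566); f=(-0.145620, 4.105106) → (-0.387023, 3.406894)
0.520000: (-0.387023, 3.406894); f=(-0.250911, 6.161244) → (-0.452260, 5.008817)
(u(0.78), v(0.78)) ≈ (-0.4523, 5.0088)

-0.4523, 5.0088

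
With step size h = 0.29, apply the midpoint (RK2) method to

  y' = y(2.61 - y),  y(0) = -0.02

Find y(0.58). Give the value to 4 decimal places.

Midpoint: k1 = f(s_n, y_n); k2 = f(s_n + h/2, y_n + (h/2)·k1); y_{n+1} = y_n + h·k2.
s=0.000000, y=-0.020000:
  k1 = f(0.000000, -0.020000) = -0.052600
  k2 = f(0.145000, -0.027627) = -0.072870
  y ← -0.020000 + 0.29·(-0.072870) = -0.041132
s=0.290000, y=-0.041132:
  k1 = f(0.290000, -0.041132) = -0.109047
  k2 = f(0.435000, -0.056944) = -0.151867
  y ← -0.041132 + 0.29·(-0.151867) = -0.085174
y(0.58) ≈ -0.0852

-0.0852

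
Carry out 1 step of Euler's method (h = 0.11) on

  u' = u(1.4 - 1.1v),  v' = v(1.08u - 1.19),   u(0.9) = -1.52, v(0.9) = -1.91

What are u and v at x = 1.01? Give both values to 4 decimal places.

Euler on (u,v): u_{n+1} = u_n + h·u', v_{n+1} = v_n + h·v'.
0.900000: (-1.520000, -1.910000); f=(-5.321520, 5.408356) → (-2.105367, -1.315081)
(u(1.01), v(1.01)) ≈ (-2.1054, -1.3151)

-2.1054, -1.3151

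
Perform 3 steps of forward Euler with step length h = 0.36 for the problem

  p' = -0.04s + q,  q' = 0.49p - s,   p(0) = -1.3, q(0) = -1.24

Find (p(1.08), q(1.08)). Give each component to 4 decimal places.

-2.9774, -2.5685

Euler on (p,q): p_{n+1} = p_n + h·p', q_{n+1} = q_n + h·q'.
0.000000: (-1.300000, -1.240000); f=(-1.240000, -0.637000) → (-1.746400, -1.469320)
0.360000: (-1.746400, -1.469320); f=(-1.483720, -1.215736) → (-2.280539, -1.906985)
0.720000: (-2.280539, -1.906985); f=(-1.935785, -1.837464) → (-2.977422, -2.568472)
(p(1.08), q(1.08)) ≈ (-2.9774, -2.5685)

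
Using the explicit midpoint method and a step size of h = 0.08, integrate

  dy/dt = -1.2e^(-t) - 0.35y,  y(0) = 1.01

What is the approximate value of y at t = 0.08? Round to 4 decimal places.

0.8912

Midpoint: k1 = f(t_n, y_n); k2 = f(t_n + h/2, y_n + (h/2)·k1); y_{n+1} = y_n + h·k2.
t=0.000000, y=1.010000:
  k1 = f(0.000000, 1.010000) = -1.553500
  k2 = f(0.040000, 0.947860) = -1.484698
  y ← 1.010000 + 0.08·(-1.484698) = 0.891224
y(0.08) ≈ 0.8912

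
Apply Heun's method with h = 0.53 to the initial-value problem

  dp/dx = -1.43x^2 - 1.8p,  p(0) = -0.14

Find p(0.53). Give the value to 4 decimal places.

-0.1766

Heun: k1 = f(x_n, p_n); k2 = f(x_n + h, p_n + h·k1); p_{n+1} = p_n + (h/2)·(k1 + k2).
x=0.000000, p=-0.140000:
  k1 = f(0.000000, -0.140000) = 0.252000
  k2 = f(0.530000, -0.006440) = -0.390095
  p ← -0.140000 + (0.53/2)·(0.252000 + (-0.390095)) = -0.176595
p(0.53) ≈ -0.1766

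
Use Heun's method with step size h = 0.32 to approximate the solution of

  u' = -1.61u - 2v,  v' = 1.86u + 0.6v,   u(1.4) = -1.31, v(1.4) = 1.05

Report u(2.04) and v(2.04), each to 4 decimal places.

-0.7034, -0.1347

Heun on (u,v): k1 = f(t_n, state_n); k2 = f(t_n + h, state_n + h·k1); state_{n+1} = state_n + (h/2)·(k1 + k2).
1.400000: (-1.310000, 1.050000)
  k1 = (0.009100, -1.806600)
  predictor → (-1.307088, 0.471888)
  k2 = (1.160636, -2.148051)
  → (-1.122842, 0.417256)
1.720000: (-1.122842, 0.417256)
  k1 = (0.973264, -1.838133)
  predictor → (-0.811398, -0.170947)
  k2 = (1.648244, -1.611768)
  → (-0.703401, -0.134728)
(u(2.04), v(2.04)) ≈ (-0.7034, -0.1347)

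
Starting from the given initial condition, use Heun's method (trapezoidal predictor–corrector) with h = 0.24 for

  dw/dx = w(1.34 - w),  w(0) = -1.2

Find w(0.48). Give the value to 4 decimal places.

-6.3375

Heun: k1 = f(x_n, w_n); k2 = f(x_n + h, w_n + h·k1); w_{n+1} = w_n + (h/2)·(k1 + k2).
x=0.000000, w=-1.200000:
  k1 = f(0.000000, -1.200000) = -3.048000
  k2 = f(0.240000, -1.931520) = -6.319006
  w ← -1.200000 + (0.24/2)·(-3.048000 + (-6.319006)) = -2.324041
x=0.240000, w=-2.324041:
  k1 = f(0.240000, -2.324041) = -8.515380
  k2 = f(0.480000, -4.367732) = -24.929843
  w ← -2.324041 + (0.24/2)·(-8.515380 + (-24.929843)) = -6.337468
w(0.48) ≈ -6.3375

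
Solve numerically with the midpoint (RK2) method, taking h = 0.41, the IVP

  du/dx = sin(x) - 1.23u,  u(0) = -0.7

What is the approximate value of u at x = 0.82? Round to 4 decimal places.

Midpoint: k1 = f(x_n, u_n); k2 = f(x_n + h/2, u_n + (h/2)·k1); u_{n+1} = u_n + h·k2.
x=0.000000, u=-0.700000:
  k1 = f(0.000000, -0.700000) = 0.861000
  k2 = f(0.205000, -0.523495) = 0.847466
  u ← -0.700000 + 0.41·0.847466 = -0.352539
x=0.410000, u=-0.352539:
  k1 = f(0.410000, -0.352539) = 0.832232
  k2 = f(0.615000, -0.181931) = 0.800734
  u ← -0.352539 + 0.41·0.800734 = -0.024238
u(0.82) ≈ -0.0242

-0.0242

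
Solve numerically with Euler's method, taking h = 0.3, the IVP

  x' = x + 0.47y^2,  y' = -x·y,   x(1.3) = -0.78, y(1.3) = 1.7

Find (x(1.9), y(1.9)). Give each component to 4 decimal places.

Euler on (x,y): x_{n+1} = x_n + h·x', y_{n+1} = y_n + h·y'.
1.300000: (-0.780000, 1.700000); f=(0.578300, 1.326000) → (-0.606510, 2.097800)
1.600000: (-0.606510, 2.097800); f=(1.461849, 1.272337) → (-0.167955, 2.479501)
(x(1.9), y(1.9)) ≈ (-0.1680, 2.4795)

-0.1680, 2.4795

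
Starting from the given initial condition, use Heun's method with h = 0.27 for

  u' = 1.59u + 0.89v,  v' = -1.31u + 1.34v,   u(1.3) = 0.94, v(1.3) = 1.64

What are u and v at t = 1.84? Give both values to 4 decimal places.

3.4754, 1.5446

Heun on (u,v): k1 = f(t_n, state_n); k2 = f(t_n + h, state_n + h·k1); state_{n+1} = state_n + (h/2)·(k1 + k2).
1.300000: (0.940000, 1.640000)
  k1 = (2.954200, 0.966200)
  predictor → (1.737634, 1.900874)
  k2 = (4.454616, 0.270871)
  → (1.940190, 1.807005)
1.570000: (1.940190, 1.807005)
  k1 = (4.693136, -0.120263)
  predictor → (3.207337, 1.774534)
  k2 = (6.679001, -1.823737)
  → (3.475429, 1.544565)
(u(1.84), v(1.84)) ≈ (3.4754, 1.5446)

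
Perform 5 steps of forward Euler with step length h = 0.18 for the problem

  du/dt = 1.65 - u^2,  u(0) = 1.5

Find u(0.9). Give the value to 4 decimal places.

Euler: u_{n+1} = u_n + h·f(t_n, u_n).
t=0.000000, u=1.500000: f=-0.600000 → u ← 1.500000 + 0.18·(-0.600000) = 1.392000
t=0.180000, u=1.392000: f=-0.287664 → u ← 1.392000 + 0.18·(-0.287664) = 1.340220
t=0.360000, u=1.340220: f=-0.146191 → u ← 1.340220 + 0.18·(-0.146191) = 1.313906
t=0.540000, u=1.313906: f=-0.076349 → u ← 1.313906 + 0.18·(-0.076349) = 1.300163
t=0.720000, u=1.300163: f=-0.040424 → u ← 1.300163 + 0.18·(-0.040424) = 1.292887
u(0.9) ≈ 1.2929

1.2929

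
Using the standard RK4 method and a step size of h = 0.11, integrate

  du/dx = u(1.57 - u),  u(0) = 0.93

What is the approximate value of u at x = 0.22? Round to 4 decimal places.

RK4: k1 = f(x_n, u_n); k2 = f(x_n + h/2, u_n + (h/2)·k1); k3 = f(x_n + h/2, u_n + (h/2)·k2); k4 = f(x_n + h, u_n + h·k3); u_{n+1} = u_n + (h/6)·(k1 + 2k2 + 2k3 + k4).
x=0.000000, u=0.930000:
  k1 = f(0.000000, 0.930000) = 0.595200
  k2 = f(0.055000, 0.962736) = 0.584635
  k3 = f(0.055000, 0.962155) = 0.584841
  k4 = f(0.110000, 0.994333) = 0.572405
  u ← 0.930000 + (0.11/6)·(k1 + 2k2 + 2k3 + k4) = 0.994287
x=0.110000, u=0.994287:
  k1 = f(0.110000, 0.994287) = 0.572424
  k2 = f(0.165000, 1.025770) = 0.558255
  k3 = f(0.165000, 1.024991) = 0.558629
  k4 = f(0.220000, 1.055736) = 0.542927
  u ← 0.994287 + (0.11/6)·(k1 + 2k2 + 2k3 + k4) = 1.055687
u(0.22) ≈ 1.0557

1.0557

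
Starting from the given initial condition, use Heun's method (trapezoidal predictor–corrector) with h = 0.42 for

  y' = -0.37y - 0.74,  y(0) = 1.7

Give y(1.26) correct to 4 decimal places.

Heun: k1 = f(x_n, y_n); k2 = f(x_n + h, y_n + h·k1); y_{n+1} = y_n + (h/2)·(k1 + k2).
x=0.000000, y=1.700000:
  k1 = f(0.000000, 1.700000) = -1.369000
  k2 = f(0.420000, 1.125020) = -1.156257
  y ← 1.700000 + (0.42/2)·(-1.369000 + (-1.156257)) = 1.169696
x=0.420000, y=1.169696:
  k1 = f(0.420000, 1.169696) = -1.172788
  k2 = f(0.840000, 0.677125) = -0.990536
  y ← 1.169696 + (0.42/2)·(-1.172788 + (-0.990536)) = 0.715398
x=0.840000, y=0.715398:
  k1 = f(0.840000, 0.715398) = -1.004697
  k2 = f(1.260000, 0.293425) = -0.848567
  y ← 0.715398 + (0.42/2)·(-1.004697 + (-0.848567)) = 0.326212
y(1.26) ≈ 0.3262

0.3262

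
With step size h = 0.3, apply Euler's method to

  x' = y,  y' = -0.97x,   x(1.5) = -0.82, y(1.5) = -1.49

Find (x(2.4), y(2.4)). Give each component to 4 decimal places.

-1.9072, -0.4047

Euler on (x,y): x_{n+1} = x_n + h·x', y_{n+1} = y_n + h·y'.
1.500000: (-0.820000, -1.490000); f=(-1.490000, 0.795400) → (-1.267000, -1.251380)
1.800000: (-1.267000, -1.251380); f=(-1.251380, 1.228990) → (-1.642414, -0.882683)
2.100000: (-1.642414, -0.882683); f=(-0.882683, 1.593142) → (-1.907219, -0.404741)
(x(2.4), y(2.4)) ≈ (-1.9072, -0.4047)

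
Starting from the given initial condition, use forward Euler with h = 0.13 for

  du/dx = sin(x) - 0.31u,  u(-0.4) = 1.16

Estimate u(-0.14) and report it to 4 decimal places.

Euler: u_{n+1} = u_n + h·f(x_n, u_n).
x=-0.400000, u=1.160000: f=-0.749018 → u ← 1.160000 + 0.13·(-0.749018) = 1.062628
x=-0.270000, u=1.062628: f=-0.596146 → u ← 1.062628 + 0.13·(-0.596146) = 0.985129
u(-0.14) ≈ 0.9851

0.9851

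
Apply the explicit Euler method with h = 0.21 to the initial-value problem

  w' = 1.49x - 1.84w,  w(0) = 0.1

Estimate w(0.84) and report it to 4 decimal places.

0.3167

Euler: w_{n+1} = w_n + h·f(x_n, w_n).
x=0.000000, w=0.100000: f=-0.184000 → w ← 0.100000 + 0.21·(-0.184000) = 0.061360
x=0.210000, w=0.061360: f=0.199998 → w ← 0.061360 + 0.21·0.199998 = 0.103359
x=0.420000, w=0.103359: f=0.435619 → w ← 0.103359 + 0.21·0.435619 = 0.194839
x=0.630000, w=0.194839: f=0.580196 → w ← 0.194839 + 0.21·0.580196 = 0.316680
w(0.84) ≈ 0.3167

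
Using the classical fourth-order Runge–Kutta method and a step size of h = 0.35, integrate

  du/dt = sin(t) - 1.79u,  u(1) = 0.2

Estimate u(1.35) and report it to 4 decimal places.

RK4: k1 = f(t_n, u_n); k2 = f(t_n + h/2, u_n + (h/2)·k1); k3 = f(t_n + h/2, u_n + (h/2)·k2); k4 = f(t_n + h, u_n + h·k3); u_{n+1} = u_n + (h/6)·(k1 + 2k2 + 2k3 + k4).
t=1.000000, u=0.200000:
  k1 = f(1.000000, 0.200000) = 0.483471
  k2 = f(1.175000, 0.284607) = 0.413243
  k3 = f(1.175000, 0.272317) = 0.435242
  k4 = f(1.350000, 0.352335) = 0.345044
  u ← 0.200000 + (0.35/6)·(k1 + 2k2 + 2k3 + k4) = 0.347320
u(1.35) ≈ 0.3473

0.3473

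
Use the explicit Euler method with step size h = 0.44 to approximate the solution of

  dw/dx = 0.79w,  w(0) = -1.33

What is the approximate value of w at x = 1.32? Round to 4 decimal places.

-3.2549

Euler: w_{n+1} = w_n + h·f(x_n, w_n).
x=0.000000, w=-1.330000: f=-1.050700 → w ← -1.330000 + 0.44·(-1.050700) = -1.792308
x=0.440000, w=-1.792308: f=-1.415923 → w ← -1.792308 + 0.44·(-1.415923) = -2.415314
x=0.880000, w=-2.415314: f=-1.908098 → w ← -2.415314 + 0.44·(-1.908098) = -3.254877
w(1.32) ≈ -3.2549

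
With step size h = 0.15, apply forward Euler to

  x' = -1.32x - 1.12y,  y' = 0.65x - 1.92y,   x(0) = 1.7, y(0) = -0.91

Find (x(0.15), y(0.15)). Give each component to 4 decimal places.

1.5163, -0.4822

Euler on (x,y): x_{n+1} = x_n + h·x', y_{n+1} = y_n + h·y'.
0.000000: (1.700000, -0.910000); f=(-1.224800, 2.852200) → (1.516280, -0.482170)
(x(0.15), y(0.15)) ≈ (1.5163, -0.4822)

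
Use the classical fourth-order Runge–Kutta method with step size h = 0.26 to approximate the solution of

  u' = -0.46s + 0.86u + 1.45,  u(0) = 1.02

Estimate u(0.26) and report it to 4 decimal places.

RK4: k1 = f(s_n, u_n); k2 = f(s_n + h/2, u_n + (h/2)·k1); k3 = f(s_n + h/2, u_n + (h/2)·k2); k4 = f(s_n + h, u_n + h·k3); u_{n+1} = u_n + (h/6)·(k1 + 2k2 + 2k3 + k4).
s=0.000000, u=1.020000:
  k1 = f(0.000000, 1.020000) = 2.327200
  k2 = f(0.130000, 1.322536) = 2.527581
  k3 = f(0.130000, 1.348586) = 2.549984
  k4 = f(0.260000, 1.682996) = 2.777776
  u ← 1.020000 + (0.26/6)·(k1 + 2k2 + 2k3 + k4) = 1.681271
u(0.26) ≈ 1.6813

1.6813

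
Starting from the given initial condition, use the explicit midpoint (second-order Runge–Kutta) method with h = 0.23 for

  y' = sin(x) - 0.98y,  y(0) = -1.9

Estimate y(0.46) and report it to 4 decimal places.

-1.1230

Midpoint: k1 = f(x_n, y_n); k2 = f(x_n + h/2, y_n + (h/2)·k1); y_{n+1} = y_n + h·k2.
x=0.000000, y=-1.900000:
  k1 = f(0.000000, -1.900000) = 1.862000
  k2 = f(0.115000, -1.685870) = 1.766899
  y ← -1.900000 + 0.23·1.766899 = -1.493613
x=0.230000, y=-1.493613:
  k1 = f(0.230000, -1.493613) = 1.691718
  k2 = f(0.345000, -1.299066) = 1.611281
  y ← -1.493613 + 0.23·1.611281 = -1.123019
y(0.46) ≈ -1.1230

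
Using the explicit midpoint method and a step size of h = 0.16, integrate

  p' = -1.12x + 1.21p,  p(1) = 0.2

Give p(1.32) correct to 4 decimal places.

-0.2040

Midpoint: k1 = f(x_n, p_n); k2 = f(x_n + h/2, p_n + (h/2)·k1); p_{n+1} = p_n + h·k2.
x=1.000000, p=0.200000:
  k1 = f(1.000000, 0.200000) = -0.878000
  k2 = f(1.080000, 0.129760) = -1.052590
  p ← 0.200000 + 0.16·(-1.052590) = 0.031586
x=1.160000, p=0.031586:
  k1 = f(1.160000, 0.031586) = -1.260982
  k2 = f(1.240000, -0.069293) = -1.472645
  p ← 0.031586 + 0.16·(-1.472645) = -0.204038
p(1.32) ≈ -0.2040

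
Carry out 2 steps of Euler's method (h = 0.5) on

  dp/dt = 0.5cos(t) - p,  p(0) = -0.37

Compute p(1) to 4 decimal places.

Euler: p_{n+1} = p_n + h·f(t_n, p_n).
t=0.000000, p=-0.370000: f=0.870000 → p ← -0.370000 + 0.5·0.870000 = 0.065000
t=0.500000, p=0.065000: f=0.373791 → p ← 0.065000 + 0.5·0.373791 = 0.251896
p(1) ≈ 0.2519

0.2519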